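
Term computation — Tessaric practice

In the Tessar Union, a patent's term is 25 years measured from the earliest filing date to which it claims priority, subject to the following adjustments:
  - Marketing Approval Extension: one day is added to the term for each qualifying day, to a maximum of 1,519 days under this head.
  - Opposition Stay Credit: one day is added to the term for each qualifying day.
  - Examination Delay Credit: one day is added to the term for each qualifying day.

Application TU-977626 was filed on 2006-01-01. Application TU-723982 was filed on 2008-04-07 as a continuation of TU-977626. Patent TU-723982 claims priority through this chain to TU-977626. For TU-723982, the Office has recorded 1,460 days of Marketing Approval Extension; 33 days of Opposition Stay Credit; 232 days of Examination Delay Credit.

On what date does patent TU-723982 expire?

Earliest priority filing: 1 January 2006.
Base term: 1 January 2006 + 25 years → 1 January 2031.
Marketing Approval Extension: 1460 days (within the 1519-day cap) → +1460 days → 31 December 2034.
Opposition Stay Credit: +33 days → 2 February 2035.
Examination Delay Credit: +232 days → 22 September 2035.

2035-09-22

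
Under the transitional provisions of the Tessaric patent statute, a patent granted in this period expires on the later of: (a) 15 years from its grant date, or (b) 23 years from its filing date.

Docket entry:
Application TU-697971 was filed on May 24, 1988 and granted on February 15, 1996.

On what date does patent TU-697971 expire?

May 24, 2011

(a) grant + 15 years → 15 February 2011.
(b) filing + 23 years → 24 May 2011.
Later of the two: 24 May 2011.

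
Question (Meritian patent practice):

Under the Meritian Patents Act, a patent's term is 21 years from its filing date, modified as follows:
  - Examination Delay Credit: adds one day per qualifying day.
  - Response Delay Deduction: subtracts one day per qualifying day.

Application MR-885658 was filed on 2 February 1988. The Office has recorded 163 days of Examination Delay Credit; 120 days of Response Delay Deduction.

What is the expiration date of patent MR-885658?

2009-03-17

Base term: filing date + 21 years → 2 February 2009.
Examination Delay Credit: +163 days → 15 July 2009.
Response Delay Deduction: −120 days → 17 March 2009.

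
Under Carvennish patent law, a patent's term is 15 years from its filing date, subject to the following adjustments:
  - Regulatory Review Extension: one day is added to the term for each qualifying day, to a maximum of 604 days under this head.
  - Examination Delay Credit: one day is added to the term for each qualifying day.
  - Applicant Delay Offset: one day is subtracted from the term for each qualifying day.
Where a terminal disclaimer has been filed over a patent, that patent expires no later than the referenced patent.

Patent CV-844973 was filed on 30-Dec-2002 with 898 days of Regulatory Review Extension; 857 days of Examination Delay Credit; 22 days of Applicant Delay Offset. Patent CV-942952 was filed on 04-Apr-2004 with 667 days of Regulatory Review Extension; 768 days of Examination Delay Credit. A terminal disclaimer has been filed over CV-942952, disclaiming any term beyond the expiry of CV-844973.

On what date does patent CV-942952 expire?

Natural term of CV-942952:
  Base: filing + 15 years → 4 April 2019.
  Regulatory Review Extension: 667 days claimed exceeds the 604-day cap, so +604 days → 28 November 2020.
  Examination Delay Credit: +768 days → 5 January 2023.
Expiry of referenced patent CV-844973:
  Base: filing + 15 years → 30 December 2017.
  Regulatory Review Extension: 898 days claimed exceeds the 604-day cap, so +604 days → 26 August 2019.
  Examination Delay Credit: +857 days → 30 December 2021.
  Applicant Delay Offset: −22 days → 8 December 2021.
Terminal disclaimer: CV-942952 expires on the earlier of 5 January 2023 and 8 December 2021.

December 8, 2021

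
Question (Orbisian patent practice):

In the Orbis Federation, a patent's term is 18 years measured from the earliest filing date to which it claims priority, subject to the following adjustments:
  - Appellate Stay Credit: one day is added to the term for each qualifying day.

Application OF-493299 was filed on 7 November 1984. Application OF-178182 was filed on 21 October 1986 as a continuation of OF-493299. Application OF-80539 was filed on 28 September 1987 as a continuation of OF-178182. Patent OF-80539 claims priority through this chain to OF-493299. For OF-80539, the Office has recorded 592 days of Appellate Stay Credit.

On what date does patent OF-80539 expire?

2004-06-21

Earliest priority filing: 7 November 1984.
Base term: 7 November 1984 + 18 years → 7 November 2002.
Appellate Stay Credit: +592 days → 21 June 2004.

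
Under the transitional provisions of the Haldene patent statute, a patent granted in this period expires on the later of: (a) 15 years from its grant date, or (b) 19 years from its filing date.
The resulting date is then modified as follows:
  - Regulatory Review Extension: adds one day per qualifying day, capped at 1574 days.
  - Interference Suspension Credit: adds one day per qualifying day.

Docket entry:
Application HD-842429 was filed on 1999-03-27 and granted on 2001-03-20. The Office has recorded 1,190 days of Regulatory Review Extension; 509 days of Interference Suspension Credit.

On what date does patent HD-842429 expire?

November 20, 2022

(a) grant + 15 years → 20 March 2016.
(b) filing + 19 years → 27 March 2018.
Later of the two: 27 March 2018.
Regulatory Review Extension: 1190 days (within the 1574-day cap) → +1190 days → 29 June 2021.
Interference Suspension Credit: +509 days → 20 November 2022.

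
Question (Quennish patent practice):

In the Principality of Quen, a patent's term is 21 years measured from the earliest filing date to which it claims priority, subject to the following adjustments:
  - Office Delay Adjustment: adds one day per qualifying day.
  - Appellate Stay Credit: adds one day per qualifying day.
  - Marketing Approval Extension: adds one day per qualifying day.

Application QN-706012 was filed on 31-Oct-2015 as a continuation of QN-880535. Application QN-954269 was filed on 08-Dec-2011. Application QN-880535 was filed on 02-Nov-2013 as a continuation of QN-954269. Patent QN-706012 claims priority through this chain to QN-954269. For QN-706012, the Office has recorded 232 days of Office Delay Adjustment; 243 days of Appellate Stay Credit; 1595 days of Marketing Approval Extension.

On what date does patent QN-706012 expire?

Earliest priority filing: 8 December 2011.
Base term: 8 December 2011 + 21 years → 8 December 2032.
Office Delay Adjustment: +232 days → 28 July 2033.
Appellate Stay Credit: +243 days → 28 March 2034.
Marketing Approval Extension: +1595 days → 9 August 2038.

2038-08-09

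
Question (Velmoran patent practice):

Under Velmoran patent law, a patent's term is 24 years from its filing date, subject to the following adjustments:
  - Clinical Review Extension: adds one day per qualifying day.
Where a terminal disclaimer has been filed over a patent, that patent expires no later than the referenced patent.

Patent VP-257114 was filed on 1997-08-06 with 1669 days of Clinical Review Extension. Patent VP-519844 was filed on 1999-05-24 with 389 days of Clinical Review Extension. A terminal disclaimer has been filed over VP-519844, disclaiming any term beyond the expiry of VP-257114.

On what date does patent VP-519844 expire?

2024-06-16

Natural term of VP-519844:
  Base: filing + 24 years → 24 May 2023.
  Clinical Review Extension: +389 days → 16 June 2024.
Expiry of referenced patent VP-257114:
  Base: filing + 24 years → 6 August 2021.
  Clinical Review Extension: +1669 days → 2 March 2026.
Terminal disclaimer: VP-519844 expires on the earlier of 16 June 2024 and 2 March 2026.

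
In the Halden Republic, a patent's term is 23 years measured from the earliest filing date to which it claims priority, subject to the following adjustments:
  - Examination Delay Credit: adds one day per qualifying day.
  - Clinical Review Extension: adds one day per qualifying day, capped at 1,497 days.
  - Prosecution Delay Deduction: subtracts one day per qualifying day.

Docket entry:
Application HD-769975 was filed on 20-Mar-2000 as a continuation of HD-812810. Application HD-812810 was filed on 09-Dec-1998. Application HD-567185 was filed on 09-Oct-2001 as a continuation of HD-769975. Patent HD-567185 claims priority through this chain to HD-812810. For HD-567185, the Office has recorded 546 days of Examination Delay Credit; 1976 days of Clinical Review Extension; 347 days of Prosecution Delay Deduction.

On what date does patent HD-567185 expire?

Earliest priority filing: 9 December 1998.
Base term: 9 December 1998 + 23 years → 9 December 2021.
Examination Delay Credit: +546 days → 8 June 2023.
Clinical Review Extension: 1976 days claimed exceeds the 1497-day cap, so +1497 days → 14 July 2027.
Prosecution Delay Deduction: −347 days → 1 August 2026.

August 1, 2026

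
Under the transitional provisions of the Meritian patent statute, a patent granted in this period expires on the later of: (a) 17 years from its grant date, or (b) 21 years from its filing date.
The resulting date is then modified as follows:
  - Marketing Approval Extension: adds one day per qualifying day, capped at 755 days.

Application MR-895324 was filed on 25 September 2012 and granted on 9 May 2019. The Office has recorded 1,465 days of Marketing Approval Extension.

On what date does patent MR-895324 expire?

June 3, 2038

(a) grant + 17 years → 9 May 2036.
(b) filing + 21 years → 25 September 2033.
Later of the two: 9 May 2036.
Marketing Approval Extension: 1465 days claimed exceeds the 755-day cap, so +755 days → 3 June 2038.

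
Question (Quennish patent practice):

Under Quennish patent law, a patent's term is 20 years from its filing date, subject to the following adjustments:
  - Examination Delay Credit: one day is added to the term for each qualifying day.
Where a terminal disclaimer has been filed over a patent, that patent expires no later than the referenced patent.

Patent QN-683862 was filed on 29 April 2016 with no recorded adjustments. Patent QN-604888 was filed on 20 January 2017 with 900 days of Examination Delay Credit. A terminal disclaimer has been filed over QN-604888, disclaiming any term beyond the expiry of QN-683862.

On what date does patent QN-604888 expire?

2036-04-29

Natural term of QN-604888:
  Base: filing + 20 years → 20 January 2037.
  Examination Delay Credit: +900 days → 9 July 2039.
Expiry of referenced patent QN-683862:
  Base: filing + 20 years → 29 April 2036.
Terminal disclaimer: QN-604888 expires on the earlier of 9 July 2039 and 29 April 2036.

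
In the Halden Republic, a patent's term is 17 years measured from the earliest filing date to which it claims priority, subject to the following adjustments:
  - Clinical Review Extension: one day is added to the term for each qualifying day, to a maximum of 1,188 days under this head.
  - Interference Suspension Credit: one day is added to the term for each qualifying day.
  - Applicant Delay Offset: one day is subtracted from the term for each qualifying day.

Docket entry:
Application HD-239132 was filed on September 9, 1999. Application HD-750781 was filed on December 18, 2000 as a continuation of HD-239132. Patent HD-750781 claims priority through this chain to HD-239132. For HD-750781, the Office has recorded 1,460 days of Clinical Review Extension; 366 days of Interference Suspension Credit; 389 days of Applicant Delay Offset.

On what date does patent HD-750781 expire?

November 18, 2019

Earliest priority filing: 9 September 1999.
Base term: 9 September 1999 + 17 years → 9 September 2016.
Clinical Review Extension: 1460 days claimed exceeds the 1188-day cap, so +1188 days → 11 December 2019.
Interference Suspension Credit: +366 days → 11 December 2020.
Applicant Delay Offset: −389 days → 18 November 2019.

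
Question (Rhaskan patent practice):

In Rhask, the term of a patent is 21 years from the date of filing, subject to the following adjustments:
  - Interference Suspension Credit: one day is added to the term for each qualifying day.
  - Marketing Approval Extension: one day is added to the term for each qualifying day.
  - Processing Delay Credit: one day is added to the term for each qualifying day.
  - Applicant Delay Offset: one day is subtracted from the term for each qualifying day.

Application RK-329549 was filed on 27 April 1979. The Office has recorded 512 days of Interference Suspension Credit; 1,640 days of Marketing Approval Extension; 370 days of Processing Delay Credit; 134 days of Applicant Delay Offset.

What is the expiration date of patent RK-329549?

Base term: filing date + 21 years → 27 April 2000.
Interference Suspension Credit: +512 days → 21 September 2001.
Marketing Approval Extension: +1640 days → 19 March 2006.
Processing Delay Credit: +370 days → 24 March 2007.
Applicant Delay Offset: −134 days → 10 November 2006.

November 10, 2006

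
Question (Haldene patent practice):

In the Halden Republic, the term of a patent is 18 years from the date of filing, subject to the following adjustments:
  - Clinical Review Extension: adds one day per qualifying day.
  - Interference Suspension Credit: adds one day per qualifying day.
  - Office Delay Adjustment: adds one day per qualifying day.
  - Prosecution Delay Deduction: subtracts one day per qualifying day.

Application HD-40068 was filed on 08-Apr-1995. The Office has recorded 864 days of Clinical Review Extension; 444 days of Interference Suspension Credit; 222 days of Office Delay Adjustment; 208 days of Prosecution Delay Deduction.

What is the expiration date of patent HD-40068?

November 20, 2016

Base term: filing date + 18 years → 8 April 2013.
Clinical Review Extension: +864 days → 20 August 2015.
Interference Suspension Credit: +444 days → 6 November 2016.
Office Delay Adjustment: +222 days → 16 June 2017.
Prosecution Delay Deduction: −208 days → 20 November 2016.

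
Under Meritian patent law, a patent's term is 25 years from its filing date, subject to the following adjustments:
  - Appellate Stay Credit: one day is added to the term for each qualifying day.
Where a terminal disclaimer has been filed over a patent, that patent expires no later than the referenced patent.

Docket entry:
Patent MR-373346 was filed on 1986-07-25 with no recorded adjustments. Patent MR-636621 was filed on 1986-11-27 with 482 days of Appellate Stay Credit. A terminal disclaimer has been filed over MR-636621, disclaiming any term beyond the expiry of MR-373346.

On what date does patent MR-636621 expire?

July 25, 2011

Natural term of MR-636621:
  Base: filing + 25 years → 27 November 2011.
  Appellate Stay Credit: +482 days → 23 March 2013.
Expiry of referenced patent MR-373346:
  Base: filing + 25 years → 25 July 2011.
Terminal disclaimer: MR-636621 expires on the earlier of 23 March 2013 and 25 July 2011.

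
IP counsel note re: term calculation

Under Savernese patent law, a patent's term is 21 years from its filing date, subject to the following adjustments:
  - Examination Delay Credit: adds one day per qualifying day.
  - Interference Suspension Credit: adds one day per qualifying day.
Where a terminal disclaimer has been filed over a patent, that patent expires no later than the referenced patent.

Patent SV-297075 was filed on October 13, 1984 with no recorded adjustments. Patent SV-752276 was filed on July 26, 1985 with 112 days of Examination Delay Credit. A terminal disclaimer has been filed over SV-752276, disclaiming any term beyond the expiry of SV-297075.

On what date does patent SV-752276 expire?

Natural term of SV-752276:
  Base: filing + 21 years → 26 July 2006.
  Examination Delay Credit: +112 days → 15 November 2006.
Expiry of referenced patent SV-297075:
  Base: filing + 21 years → 13 October 2005.
Terminal disclaimer: SV-752276 expires on the earlier of 15 November 2006 and 13 October 2005.

2005-10-13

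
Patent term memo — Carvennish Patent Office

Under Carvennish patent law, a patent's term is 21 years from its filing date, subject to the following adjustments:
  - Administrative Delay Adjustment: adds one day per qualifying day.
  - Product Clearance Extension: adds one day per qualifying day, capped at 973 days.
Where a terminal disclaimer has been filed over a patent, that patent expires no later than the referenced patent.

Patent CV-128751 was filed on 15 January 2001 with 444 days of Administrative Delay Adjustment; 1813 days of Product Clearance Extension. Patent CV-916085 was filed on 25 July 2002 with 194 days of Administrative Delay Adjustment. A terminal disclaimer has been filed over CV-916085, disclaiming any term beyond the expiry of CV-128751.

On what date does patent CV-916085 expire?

February 4, 2024

Natural term of CV-916085:
  Base: filing + 21 years → 25 July 2023.
  Administrative Delay Adjustment: +194 days → 4 February 2024.
Expiry of referenced patent CV-128751:
  Base: filing + 21 years → 15 January 2022.
  Administrative Delay Adjustment: +444 days → 4 April 2023.
  Product Clearance Extension: 1813 days claimed exceeds the 973-day cap, so +973 days → 2 December 2025.
Terminal disclaimer: CV-916085 expires on the earlier of 4 February 2024 and 2 December 2025.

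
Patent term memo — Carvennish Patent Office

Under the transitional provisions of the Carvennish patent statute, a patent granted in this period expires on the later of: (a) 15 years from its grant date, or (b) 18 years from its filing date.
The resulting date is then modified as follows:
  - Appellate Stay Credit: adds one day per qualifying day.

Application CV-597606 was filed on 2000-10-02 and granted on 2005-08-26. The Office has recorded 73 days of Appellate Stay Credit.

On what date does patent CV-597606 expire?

2020-11-07

(a) grant + 15 years → 26 August 2020.
(b) filing + 18 years → 2 October 2018.
Later of the two: 26 August 2020.
Appellate Stay Credit: +73 days → 7 November 2020.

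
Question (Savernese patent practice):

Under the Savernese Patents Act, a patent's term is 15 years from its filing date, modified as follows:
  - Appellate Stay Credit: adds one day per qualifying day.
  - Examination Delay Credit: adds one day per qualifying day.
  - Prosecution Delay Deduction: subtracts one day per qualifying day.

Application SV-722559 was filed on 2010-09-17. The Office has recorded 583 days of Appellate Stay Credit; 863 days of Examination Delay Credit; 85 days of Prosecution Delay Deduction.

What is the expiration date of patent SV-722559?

June 9, 2029

Base term: filing date + 15 years → 17 September 2025.
Appellate Stay Credit: +583 days → 23 April 2027.
Examination Delay Credit: +863 days → 2 September 2029.
Prosecution Delay Deduction: −85 days → 9 June 2029.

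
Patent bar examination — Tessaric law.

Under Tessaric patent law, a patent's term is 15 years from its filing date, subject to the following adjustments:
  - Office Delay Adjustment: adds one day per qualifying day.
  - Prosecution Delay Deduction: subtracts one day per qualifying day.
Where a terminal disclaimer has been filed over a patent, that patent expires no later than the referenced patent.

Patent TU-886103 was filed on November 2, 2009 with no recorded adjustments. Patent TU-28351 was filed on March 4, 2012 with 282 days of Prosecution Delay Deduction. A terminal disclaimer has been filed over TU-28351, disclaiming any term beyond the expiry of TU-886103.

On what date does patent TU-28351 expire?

November 2, 2024

Natural term of TU-28351:
  Base: filing + 15 years → 4 March 2027.
  Prosecution Delay Deduction: −282 days → 26 May 2026.
Expiry of referenced patent TU-886103:
  Base: filing + 15 years → 2 November 2024.
Terminal disclaimer: TU-28351 expires on the earlier of 26 May 2026 and 2 November 2024.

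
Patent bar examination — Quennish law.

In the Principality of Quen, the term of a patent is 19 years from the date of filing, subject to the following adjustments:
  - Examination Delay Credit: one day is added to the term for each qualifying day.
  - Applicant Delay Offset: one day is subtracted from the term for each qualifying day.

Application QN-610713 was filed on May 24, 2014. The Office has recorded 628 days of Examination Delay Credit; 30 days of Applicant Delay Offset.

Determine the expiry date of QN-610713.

Base term: filing date + 19 years → 24 May 2033.
Examination Delay Credit: +628 days → 11 February 2035.
Applicant Delay Offset: −30 days → 12 January 2035.

January 12, 2035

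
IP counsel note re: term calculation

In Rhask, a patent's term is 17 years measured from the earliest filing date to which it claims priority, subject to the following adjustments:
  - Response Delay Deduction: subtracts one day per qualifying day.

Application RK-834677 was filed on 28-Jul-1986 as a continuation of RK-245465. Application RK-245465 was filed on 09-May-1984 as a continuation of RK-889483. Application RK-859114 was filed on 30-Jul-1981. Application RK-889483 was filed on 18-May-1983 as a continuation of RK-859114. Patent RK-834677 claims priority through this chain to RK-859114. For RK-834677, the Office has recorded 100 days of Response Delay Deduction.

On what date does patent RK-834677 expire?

April 21, 1998

Earliest priority filing: 30 July 1981.
Base term: 30 July 1981 + 17 years → 30 July 1998.
Response Delay Deduction: −100 days → 21 April 1998.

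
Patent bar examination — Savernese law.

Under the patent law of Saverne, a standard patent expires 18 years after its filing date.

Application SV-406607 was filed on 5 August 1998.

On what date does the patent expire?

2016-08-05

Filing date + 18 years → 5 August 2016.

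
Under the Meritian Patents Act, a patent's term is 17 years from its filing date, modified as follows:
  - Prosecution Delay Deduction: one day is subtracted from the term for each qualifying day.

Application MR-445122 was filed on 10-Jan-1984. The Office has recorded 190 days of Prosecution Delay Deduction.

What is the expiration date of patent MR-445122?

Base term: filing date + 17 years → 10 January 2001.
Prosecution Delay Deduction: −190 days → 4 July 2000.

July 4, 2000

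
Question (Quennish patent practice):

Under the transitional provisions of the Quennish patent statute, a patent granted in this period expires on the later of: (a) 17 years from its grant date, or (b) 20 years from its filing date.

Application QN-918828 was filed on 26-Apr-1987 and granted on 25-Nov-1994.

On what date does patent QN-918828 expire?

November 25, 2011

(a) grant + 17 years → 25 November 2011.
(b) filing + 20 years → 26 April 2007.
Later of the two: 25 November 2011.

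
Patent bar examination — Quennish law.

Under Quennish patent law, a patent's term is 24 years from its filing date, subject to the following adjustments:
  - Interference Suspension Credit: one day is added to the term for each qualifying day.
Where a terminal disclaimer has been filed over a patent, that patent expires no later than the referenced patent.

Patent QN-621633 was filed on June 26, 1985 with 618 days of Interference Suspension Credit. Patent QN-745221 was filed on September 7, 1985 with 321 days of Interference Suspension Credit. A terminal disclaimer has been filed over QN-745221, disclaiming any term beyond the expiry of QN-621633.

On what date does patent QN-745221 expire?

Natural term of QN-745221:
  Base: filing + 24 years → 7 September 2009.
  Interference Suspension Credit: +321 days → 25 July 2010.
Expiry of referenced patent QN-621633:
  Base: filing + 24 years → 26 June 2009.
  Interference Suspension Credit: +618 days → 6 March 2011.
Terminal disclaimer: QN-745221 expires on the earlier of 25 July 2010 and 6 March 2011.

2010-07-25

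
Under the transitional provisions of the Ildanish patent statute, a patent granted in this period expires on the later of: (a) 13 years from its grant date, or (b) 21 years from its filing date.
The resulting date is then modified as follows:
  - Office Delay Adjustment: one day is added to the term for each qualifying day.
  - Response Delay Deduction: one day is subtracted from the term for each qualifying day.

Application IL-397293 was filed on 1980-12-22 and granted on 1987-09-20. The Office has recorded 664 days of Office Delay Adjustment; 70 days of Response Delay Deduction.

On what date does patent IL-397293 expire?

2003-08-08

(a) grant + 13 years → 20 September 2000.
(b) filing + 21 years → 22 December 2001.
Later of the two: 22 December 2001.
Office Delay Adjustment: +664 days → 17 October 2003.
Response Delay Deduction: −70 days → 8 August 2003.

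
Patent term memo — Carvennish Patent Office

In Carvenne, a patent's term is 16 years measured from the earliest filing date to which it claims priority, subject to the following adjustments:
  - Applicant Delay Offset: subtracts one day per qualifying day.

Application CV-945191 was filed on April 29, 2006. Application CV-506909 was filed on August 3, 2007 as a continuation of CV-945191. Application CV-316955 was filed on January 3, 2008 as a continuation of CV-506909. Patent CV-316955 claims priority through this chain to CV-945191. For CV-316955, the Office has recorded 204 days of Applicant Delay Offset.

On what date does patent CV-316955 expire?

Earliest priority filing: 29 April 2006.
Base term: 29 April 2006 + 16 years → 29 April 2022.
Applicant Delay Offset: −204 days → 7 October 2021.

October 7, 2021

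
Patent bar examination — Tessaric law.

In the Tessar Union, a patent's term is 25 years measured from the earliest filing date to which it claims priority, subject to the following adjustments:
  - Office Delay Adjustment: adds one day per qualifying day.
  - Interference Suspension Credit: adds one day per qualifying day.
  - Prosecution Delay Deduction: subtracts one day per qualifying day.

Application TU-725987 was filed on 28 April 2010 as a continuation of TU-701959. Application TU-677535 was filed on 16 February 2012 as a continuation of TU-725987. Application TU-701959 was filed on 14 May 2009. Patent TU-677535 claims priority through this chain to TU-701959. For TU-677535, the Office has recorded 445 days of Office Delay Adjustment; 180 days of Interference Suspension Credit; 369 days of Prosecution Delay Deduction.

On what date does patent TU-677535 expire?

Earliest priority filing: 14 May 2009.
Base term: 14 May 2009 + 25 years → 14 May 2034.
Office Delay Adjustment: +445 days → 2 August 2035.
Interference Suspension Credit: +180 days → 29 January 2036.
Prosecution Delay Deduction: −369 days → 25 January 2035.

2035-01-25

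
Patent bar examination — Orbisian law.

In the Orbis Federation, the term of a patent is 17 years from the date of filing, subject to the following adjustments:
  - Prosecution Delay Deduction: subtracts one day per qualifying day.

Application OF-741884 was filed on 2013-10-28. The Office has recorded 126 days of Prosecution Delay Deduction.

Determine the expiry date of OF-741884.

2030-06-24

Base term: filing date + 17 years → 28 October 2030.
Prosecution Delay Deduction: −126 days → 24 June 2030.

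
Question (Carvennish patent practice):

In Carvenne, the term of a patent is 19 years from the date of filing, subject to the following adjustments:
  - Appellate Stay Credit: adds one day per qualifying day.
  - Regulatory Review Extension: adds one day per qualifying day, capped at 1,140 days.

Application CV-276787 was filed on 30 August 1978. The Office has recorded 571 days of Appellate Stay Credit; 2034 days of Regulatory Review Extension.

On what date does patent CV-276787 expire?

Base term: filing date + 19 years → 30 August 1997.
Appellate Stay Credit: +571 days → 24 March 1999.
Regulatory Review Extension: 2034 days claimed exceeds the 1140-day cap, so +1140 days → 7 May 2002.

2002-05-07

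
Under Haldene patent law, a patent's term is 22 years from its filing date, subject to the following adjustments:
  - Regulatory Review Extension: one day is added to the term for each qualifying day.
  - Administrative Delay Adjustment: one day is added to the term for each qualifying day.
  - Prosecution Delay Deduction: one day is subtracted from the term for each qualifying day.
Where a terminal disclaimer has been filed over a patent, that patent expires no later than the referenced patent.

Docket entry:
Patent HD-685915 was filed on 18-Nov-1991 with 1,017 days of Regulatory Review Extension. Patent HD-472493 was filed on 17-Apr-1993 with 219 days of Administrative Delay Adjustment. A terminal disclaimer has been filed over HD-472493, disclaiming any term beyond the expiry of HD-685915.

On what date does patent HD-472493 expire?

Natural term of HD-472493:
  Base: filing + 22 years → 17 April 2015.
  Administrative Delay Adjustment: +219 days → 22 November 2015.
Expiry of referenced patent HD-685915:
  Base: filing + 22 years → 18 November 2013.
  Regulatory Review Extension: +1017 days → 31 August 2016.
Terminal disclaimer: HD-472493 expires on the earlier of 22 November 2015 and 31 August 2016.

November 22, 2015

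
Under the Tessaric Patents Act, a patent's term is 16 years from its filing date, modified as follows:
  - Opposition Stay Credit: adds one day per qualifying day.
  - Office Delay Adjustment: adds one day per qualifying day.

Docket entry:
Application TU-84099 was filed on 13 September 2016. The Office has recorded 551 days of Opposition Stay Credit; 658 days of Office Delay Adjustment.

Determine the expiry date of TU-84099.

2036-01-05

Base term: filing date + 16 years → 13 September 2032.
Opposition Stay Credit: +551 days → 18 March 2034.
Office Delay Adjustment: +658 days → 5 January 2036.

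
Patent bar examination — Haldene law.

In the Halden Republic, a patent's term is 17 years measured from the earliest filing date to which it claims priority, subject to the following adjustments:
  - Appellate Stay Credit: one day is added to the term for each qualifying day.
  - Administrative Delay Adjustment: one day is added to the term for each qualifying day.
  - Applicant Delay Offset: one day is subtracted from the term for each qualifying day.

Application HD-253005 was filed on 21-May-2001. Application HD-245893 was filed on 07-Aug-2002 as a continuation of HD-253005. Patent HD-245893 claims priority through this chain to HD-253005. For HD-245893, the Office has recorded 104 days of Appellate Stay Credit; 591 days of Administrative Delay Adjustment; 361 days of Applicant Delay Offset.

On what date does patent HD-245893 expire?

Earliest priority filing: 21 May 2001.
Base term: 21 May 2001 + 17 years → 21 May 2018.
Appellate Stay Credit: +104 days → 2 September 2018.
Administrative Delay Adjustment: +591 days → 15 April 2020.
Applicant Delay Offset: −361 days → 20 April 2019.

2019-04-20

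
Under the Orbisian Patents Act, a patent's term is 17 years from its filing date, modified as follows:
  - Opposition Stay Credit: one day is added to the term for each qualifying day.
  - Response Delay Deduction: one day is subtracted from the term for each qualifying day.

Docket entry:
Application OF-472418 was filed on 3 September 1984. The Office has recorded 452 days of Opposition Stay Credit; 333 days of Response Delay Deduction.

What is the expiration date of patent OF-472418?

Base term: filing date + 17 years → 3 September 2001.
Opposition Stay Credit: +452 days → 29 November 2002.
Response Delay Deduction: −333 days → 31 December 2001.

2001-12-31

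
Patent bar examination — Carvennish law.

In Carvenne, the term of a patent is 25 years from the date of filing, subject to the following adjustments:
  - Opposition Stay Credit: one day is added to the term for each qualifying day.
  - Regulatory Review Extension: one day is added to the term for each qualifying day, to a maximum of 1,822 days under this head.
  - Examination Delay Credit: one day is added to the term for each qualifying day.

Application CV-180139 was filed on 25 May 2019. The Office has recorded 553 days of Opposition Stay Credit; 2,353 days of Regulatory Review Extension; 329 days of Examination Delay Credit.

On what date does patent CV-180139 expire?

2051-10-20

Base term: filing date + 25 years → 25 May 2044.
Opposition Stay Credit: +553 days → 29 November 2045.
Regulatory Review Extension: 2353 days claimed exceeds the 1822-day cap, so +1822 days → 25 November 2050.
Examination Delay Credit: +329 days → 20 October 2051.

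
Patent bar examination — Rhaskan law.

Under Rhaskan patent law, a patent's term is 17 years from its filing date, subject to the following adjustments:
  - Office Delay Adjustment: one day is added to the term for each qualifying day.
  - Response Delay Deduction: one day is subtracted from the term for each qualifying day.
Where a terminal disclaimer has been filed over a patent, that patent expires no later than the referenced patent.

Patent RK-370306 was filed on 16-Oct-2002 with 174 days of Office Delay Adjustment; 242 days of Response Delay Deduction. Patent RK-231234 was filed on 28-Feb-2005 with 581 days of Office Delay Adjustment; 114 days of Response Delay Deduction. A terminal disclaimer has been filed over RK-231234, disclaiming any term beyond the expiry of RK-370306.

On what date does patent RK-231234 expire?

2019-08-09

Natural term of RK-231234:
  Base: filing + 17 years → 28 February 2022.
  Office Delay Adjustment: +581 days → 2 October 2023.
  Response Delay Deduction: −114 days → 10 June 2023.
Expiry of referenced patent RK-370306:
  Base: filing + 17 years → 16 October 2019.
  Office Delay Adjustment: +174 days → 7 April 2020.
  Response Delay Deduction: −242 days → 9 August 2019.
Terminal disclaimer: RK-231234 expires on the earlier of 10 June 2023 and 9 August 2019.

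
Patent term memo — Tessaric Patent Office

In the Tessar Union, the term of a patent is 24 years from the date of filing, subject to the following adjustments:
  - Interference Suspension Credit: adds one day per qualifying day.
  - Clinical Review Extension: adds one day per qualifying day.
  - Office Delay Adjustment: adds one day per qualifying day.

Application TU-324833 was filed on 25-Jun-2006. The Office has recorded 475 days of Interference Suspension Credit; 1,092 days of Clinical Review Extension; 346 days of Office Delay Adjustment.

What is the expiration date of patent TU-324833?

September 20, 2035

Base term: filing date + 24 years → 25 June 2030.
Interference Suspension Credit: +475 days → 13 October 2031.
Clinical Review Extension: +1092 days → 9 October 2034.
Office Delay Adjustment: +346 days → 20 September 2035.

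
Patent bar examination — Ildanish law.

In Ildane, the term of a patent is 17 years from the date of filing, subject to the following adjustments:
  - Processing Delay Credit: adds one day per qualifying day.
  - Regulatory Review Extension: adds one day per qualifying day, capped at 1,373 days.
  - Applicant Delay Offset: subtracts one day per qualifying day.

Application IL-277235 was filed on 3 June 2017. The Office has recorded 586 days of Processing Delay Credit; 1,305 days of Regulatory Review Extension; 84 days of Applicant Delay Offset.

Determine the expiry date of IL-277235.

May 15, 2039

Base term: filing date + 17 years → 3 June 2034.
Processing Delay Credit: +586 days → 10 January 2036.
Regulatory Review Extension: 1305 days (within the 1373-day cap) → +1305 days → 7 August 2039.
Applicant Delay Offset: −84 days → 15 May 2039.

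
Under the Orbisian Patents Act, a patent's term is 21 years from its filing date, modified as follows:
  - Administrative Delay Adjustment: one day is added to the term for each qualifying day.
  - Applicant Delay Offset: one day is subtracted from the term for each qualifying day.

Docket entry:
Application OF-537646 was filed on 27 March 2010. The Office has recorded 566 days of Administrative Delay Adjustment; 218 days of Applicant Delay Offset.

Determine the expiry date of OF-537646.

2032-03-09

Base term: filing date + 21 years → 27 March 2031.
Administrative Delay Adjustment: +566 days → 13 October 2032.
Applicant Delay Offset: −218 days → 9 March 2032.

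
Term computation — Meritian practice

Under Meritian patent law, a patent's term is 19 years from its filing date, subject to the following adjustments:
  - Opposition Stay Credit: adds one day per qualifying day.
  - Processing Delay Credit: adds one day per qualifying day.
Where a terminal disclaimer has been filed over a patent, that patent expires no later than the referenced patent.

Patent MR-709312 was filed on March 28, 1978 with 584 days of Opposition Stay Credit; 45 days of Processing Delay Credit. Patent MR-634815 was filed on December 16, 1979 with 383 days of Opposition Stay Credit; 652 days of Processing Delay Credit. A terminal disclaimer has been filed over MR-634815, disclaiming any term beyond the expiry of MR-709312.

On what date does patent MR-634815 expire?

Natural term of MR-634815:
  Base: filing + 19 years → 16 December 1998.
  Opposition Stay Credit: +383 days → 3 January 2000.
  Processing Delay Credit: +652 days → 16 October 2001.
Expiry of referenced patent MR-709312:
  Base: filing + 19 years → 28 March 1997.
  Opposition Stay Credit: +584 days → 2 November 1998.
  Processing Delay Credit: +45 days → 17 December 1998.
Terminal disclaimer: MR-634815 expires on the earlier of 16 October 2001 and 17 December 1998.

1998-12-17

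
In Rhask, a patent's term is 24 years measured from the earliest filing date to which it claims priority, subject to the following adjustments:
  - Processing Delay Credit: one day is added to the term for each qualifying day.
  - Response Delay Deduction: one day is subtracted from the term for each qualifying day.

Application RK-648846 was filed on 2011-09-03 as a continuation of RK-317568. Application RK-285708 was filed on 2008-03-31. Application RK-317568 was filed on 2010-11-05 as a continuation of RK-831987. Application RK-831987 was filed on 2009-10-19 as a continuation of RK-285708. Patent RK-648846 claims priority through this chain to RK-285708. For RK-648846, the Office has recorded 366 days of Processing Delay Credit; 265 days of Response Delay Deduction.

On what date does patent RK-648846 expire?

July 10, 2032

Earliest priority filing: 31 March 2008.
Base term: 31 March 2008 + 24 years → 31 March 2032.
Processing Delay Credit: +366 days → 1 April 2033.
Response Delay Deduction: −265 days → 10 July 2032.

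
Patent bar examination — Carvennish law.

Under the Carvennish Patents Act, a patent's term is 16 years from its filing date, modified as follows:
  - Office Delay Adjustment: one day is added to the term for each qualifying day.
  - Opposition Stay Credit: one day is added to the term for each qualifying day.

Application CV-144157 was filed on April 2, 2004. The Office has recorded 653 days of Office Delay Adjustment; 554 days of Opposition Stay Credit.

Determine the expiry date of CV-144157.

Base term: filing date + 16 years → 2 April 2020.
Office Delay Adjustment: +653 days → 15 January 2022.
Opposition Stay Credit: +554 days → 23 July 2023.

July 23, 2023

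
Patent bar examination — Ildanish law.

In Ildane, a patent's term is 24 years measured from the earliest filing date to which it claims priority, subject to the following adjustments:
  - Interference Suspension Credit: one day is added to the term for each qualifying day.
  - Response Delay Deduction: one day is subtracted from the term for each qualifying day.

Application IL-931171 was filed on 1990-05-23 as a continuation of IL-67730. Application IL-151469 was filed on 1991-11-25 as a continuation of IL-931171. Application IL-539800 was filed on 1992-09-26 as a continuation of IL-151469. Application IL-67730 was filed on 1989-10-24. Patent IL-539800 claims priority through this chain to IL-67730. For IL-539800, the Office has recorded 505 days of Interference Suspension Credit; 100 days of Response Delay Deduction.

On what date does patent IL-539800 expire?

2014-12-03

Earliest priority filing: 24 October 1989.
Base term: 24 October 1989 + 24 years → 24 October 2013.
Interference Suspension Credit: +505 days → 13 March 2015.
Response Delay Deduction: −100 days → 3 December 2014.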